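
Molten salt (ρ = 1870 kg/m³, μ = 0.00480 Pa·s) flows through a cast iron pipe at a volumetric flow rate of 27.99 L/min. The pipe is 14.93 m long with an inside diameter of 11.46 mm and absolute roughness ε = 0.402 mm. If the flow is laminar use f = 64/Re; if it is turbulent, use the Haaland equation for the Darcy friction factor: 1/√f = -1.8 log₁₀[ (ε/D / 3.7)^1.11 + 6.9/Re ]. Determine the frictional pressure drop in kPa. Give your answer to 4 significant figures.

Q = 27.99 L/min = 27.99/60000 = 0.0004665 m³/s.
Cross-sectional area A = πD²/4 = π(0.01146)²/4 = 0.0001031 m²; mean velocity V = Q/A = 0.0004665/0.0001031 = 4.523 m/s.
Reynolds number Re = ρVD/μ = 1870 · 4.523 · 0.01146 / 0.0048 = 2.019e+04.
Re > 4000 → turbulent. Relative roughness ε/D = 0.000402/0.01146 = 0.0351. Haaland: 1/√f = -1.8 log₁₀[(0.0351/3.7)^1.11 + 6.9/2.019e+04] = -1.8 log₁₀[0.00568 + 0.000342] = 3.997, so f = 0.06261.
Darcy-Weisbach: ΔP = f(L/D)(ρV²/2) = 0.06261·(14.93/0.01146)·(1870·4.523²/2) = 0.06261·1303·1.912e+04 = 1.56e+06 Pa.
ΔP = 1.56e+06 Pa = 1560 kPa.

ΔP ≈ 1560 kPa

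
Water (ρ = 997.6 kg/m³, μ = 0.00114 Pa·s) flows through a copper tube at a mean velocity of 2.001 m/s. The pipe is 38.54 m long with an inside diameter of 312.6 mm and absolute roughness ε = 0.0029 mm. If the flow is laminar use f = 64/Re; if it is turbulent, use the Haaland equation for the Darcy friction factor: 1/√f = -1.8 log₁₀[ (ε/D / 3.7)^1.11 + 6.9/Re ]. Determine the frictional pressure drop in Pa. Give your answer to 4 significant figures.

Reynolds number Re = ρVD/μ = 997.6 · 2.001 · 0.3126 / 0.00114 = 5.474e+05.
Re > 4000 → turbulent. Relative roughness ε/D = 2.9e-06/0.3126 = 9.28e-06. Haaland: 1/√f = -1.8 log₁₀[(9.28e-06/3.7)^1.11 + 6.9/5.474e+05] = -1.8 log₁₀[6.07e-07 + 1.26e-05] = 8.782, so f = 0.01297.
Darcy-Weisbach: ΔP = f(L/D)(ρV²/2) = 0.01297·(38.54/0.3126)·(997.6·2.001²/2) = 0.01297·123.3·1997 = 3193 Pa.

ΔP ≈ 3193 Pa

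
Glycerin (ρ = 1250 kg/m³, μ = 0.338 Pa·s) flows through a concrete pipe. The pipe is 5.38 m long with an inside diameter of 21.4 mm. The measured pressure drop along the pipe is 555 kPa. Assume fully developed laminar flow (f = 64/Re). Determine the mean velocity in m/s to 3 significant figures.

For laminar flow, f = 64/Re with Re = ρVD/μ, so Darcy-Weisbach reduces to ΔP = 32μLV/D². Solving for V: V = ΔP·D²/(32μL) = 5.55e+05·(0.0214)²/(32·0.338·5.38) = 4.368 m/s.
Check: Re = ρVD/μ = 1250·4.368·0.0214/0.338 = 345.7 < 2300, so the laminar assumption holds.

V ≈ 4.37 m/s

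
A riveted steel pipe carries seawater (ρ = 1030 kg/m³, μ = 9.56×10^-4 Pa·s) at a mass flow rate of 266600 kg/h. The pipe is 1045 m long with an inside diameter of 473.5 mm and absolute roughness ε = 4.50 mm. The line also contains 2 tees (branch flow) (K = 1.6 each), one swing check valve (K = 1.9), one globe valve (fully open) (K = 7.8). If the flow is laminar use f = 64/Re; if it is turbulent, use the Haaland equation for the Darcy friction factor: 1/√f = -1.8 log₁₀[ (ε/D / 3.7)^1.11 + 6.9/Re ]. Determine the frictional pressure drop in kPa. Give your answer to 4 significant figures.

ΔP ≈ 8.235 kPa

ṁ = 266600 kg/h = 266600/3600 = 74.06 kg/s.
A = πD²/4 = π(0.4735)²/4 = 0.1761 m²; mean velocity V = ṁ/(ρA) = 74.06/(1030 · 0.1761) = 0.4083 m/s.
Reynolds number Re = ρVD/μ = 1030 · 0.4083 · 0.4735 / 0.000956 = 2.083e+05.
Re > 4000 → turbulent. Relative roughness ε/D = 0.0045/0.4735 = 0.0095. Haaland: 1/√f = -1.8 log₁₀[(0.0095/3.7)^1.11 + 6.9/2.083e+05] = -1.8 log₁₀[0.00133 + 3.31e-05] = 5.156, so f = 0.03761.
Total minor-loss coefficient ΣK = 2·1.6 + 1·1.9 + 1·7.8 = 12.9.
ΔP = [f·L/D + ΣK]·(ρV²/2) = [0.03761·1045/0.4735 + 12.9]·(1030·0.4083²/2) = [83.01 + 12.9]·85.86 = 8235 Pa.
ΔP = 8235 Pa = 8.235 kPa.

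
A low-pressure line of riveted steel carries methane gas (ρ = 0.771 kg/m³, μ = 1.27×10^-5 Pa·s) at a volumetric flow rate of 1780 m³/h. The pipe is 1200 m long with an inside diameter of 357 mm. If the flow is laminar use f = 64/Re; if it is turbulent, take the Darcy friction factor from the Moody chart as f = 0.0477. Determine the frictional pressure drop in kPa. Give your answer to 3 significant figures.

Q = 1780 m³/h = 1780/3600 = 0.4944 m³/s.
Cross-sectional area A = πD²/4 = π(0.357)²/4 = 0.1001 m²; mean velocity V = Q/A = 0.4944/0.1001 = 4.94 m/s.
Reynolds number Re = ρVD/μ = 0.771 · 4.94 · 0.357 / 1.27e-05 = 1.071e+05.
Re > 4000 → turbulent; use the Moody-chart value f = 0.0477.
Darcy-Weisbach: ΔP = f(L/D)(ρV²/2) = 0.0477·(1200/0.357)·(0.771·4.94²/2) = 0.0477·3361·9.406 = 1508 Pa.
ΔP = 1508 Pa = 1.51 kPa.

ΔP ≈ 1.51 kPa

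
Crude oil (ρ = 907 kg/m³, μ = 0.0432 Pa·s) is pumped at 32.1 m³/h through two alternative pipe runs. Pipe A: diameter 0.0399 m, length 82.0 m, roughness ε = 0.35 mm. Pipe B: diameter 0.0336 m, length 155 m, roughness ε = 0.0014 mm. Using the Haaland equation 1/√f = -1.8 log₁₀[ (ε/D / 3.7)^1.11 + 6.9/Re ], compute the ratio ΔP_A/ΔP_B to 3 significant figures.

ΔP_A/ΔP_B ≈ 0.295

Pipe A: V = Q/A = 0.008917/0.00125 = 7.131 m/s; Re = 5974; ε/D = 0.00877; Haaland → f = 0.04481; ΔP_A = f(L/D)(ρV²/2) = 2.124e+06 Pa.
Pipe B: V = Q/A = 0.008917/0.0008867 = 10.06 m/s; Re = 7094; ε/D = 4.17e-05; Haaland → f = 0.03405; ΔP_B = f(L/D)(ρV²/2) = 7.204e+06 Pa.
ΔP_A/ΔP_B = 2.124e+06/7.204e+06 = 0.295.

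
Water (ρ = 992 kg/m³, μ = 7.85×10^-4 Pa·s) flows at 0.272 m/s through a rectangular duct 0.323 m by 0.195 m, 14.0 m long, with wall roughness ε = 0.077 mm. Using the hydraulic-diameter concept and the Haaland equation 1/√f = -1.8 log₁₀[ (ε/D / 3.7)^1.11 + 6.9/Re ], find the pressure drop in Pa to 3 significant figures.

Hydraulic diameter D_h = 4A/P = 4·(0.323·0.195)/(2·(0.323+0.195)) = 0.2519/1.036 = 0.2432 m.
Re = ρVD_h/μ = 992·0.272·0.2432/0.000785 = 8.359e+04.
ε/D_h = 7.7e-05/0.2432 = 0.000317; Haaland gives 1/√f = -1.8 log₁₀[3.05e-05+8.25e-05] = 7.104, so f = 0.01982.
ΔP = f(L/D_h)(ρV²/2) = 0.01982·14/0.2432·36.7 = 41.86 Pa.

ΔP ≈ 41.9 Pa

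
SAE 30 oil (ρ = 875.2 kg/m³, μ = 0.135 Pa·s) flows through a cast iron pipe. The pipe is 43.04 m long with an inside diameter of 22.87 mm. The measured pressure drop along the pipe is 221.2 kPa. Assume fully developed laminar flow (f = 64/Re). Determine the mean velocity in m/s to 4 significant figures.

V ≈ 0.6222 m/s

For laminar flow, f = 64/Re with Re = ρVD/μ, so Darcy-Weisbach reduces to ΔP = 32μLV/D². Solving for V: V = ΔP·D²/(32μL) = 2.212e+05·(0.02287)²/(32·0.135·43.04) = 0.6222 m/s.
Check: Re = ρVD/μ = 875.2·0.6222·0.02287/0.135 = 92.26 < 2300, so the laminar assumption holds.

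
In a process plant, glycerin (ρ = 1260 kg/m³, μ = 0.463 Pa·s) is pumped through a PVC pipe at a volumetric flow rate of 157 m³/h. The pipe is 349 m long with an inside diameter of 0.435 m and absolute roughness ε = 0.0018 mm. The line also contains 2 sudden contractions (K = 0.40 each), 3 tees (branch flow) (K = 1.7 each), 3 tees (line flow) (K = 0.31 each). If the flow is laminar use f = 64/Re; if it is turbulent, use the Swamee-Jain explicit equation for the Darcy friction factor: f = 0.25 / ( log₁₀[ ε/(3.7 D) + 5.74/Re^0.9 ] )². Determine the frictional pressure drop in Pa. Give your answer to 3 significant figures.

ΔP ≈ 8390 Pa

Q = 157 m³/h = 157/3600 = 0.04361 m³/s.
Cross-sectional area A = πD²/4 = π(0.435)²/4 = 0.1486 m²; mean velocity V = Q/A = 0.04361/0.1486 = 0.2934 m/s.
Reynolds number Re = ρVD/μ = 1260 · 0.2934 · 0.435 / 0.463 = 347.4.
Re < 2300 → laminar flow, so f = 64/Re = 64/347.4 = 0.1842 (the turbulent correlation is not needed).
Total minor-loss coefficient ΣK = 2·0.4 + 3·1.7 + 3·0.31 = 6.83.
ΔP = [f·L/D + ΣK]·(ρV²/2) = [0.1842·349/0.435 + 6.83]·(1260·0.2934²/2) = [147.8 + 6.83]·54.25 = 8389 Pa.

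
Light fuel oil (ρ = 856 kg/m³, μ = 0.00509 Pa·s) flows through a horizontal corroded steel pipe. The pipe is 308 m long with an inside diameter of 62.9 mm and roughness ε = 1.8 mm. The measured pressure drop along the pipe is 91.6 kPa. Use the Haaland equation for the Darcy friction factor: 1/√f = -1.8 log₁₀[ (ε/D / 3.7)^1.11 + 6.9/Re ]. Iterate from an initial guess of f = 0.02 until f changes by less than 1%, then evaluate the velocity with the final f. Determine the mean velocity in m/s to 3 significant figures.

Rearranging Darcy-Weisbach: V = √(2·ΔP·D/(f·L·ρ)). With ε/D = 0.0018/0.0629 = 0.0286, iterate starting from f = 0.02:
  f = 0.02 → V = √(2·9.16e+04·0.0629/(0.02·308·856)) = 1.478 m/s; Re = ρVD/μ = 1.564e+04; f → 0.05817
  f = 0.05817 → V = 0.8668 m/s; Re = 9169; f → 0.05952
  f = 0.05952 → V = 0.8569 m/s; Re = 9064; f → 0.05956
Converged (Δf/f < 1%). With the final f = 0.05956: V = √(2·9.16e+04·0.0629/(0.05956·308·856)) = 0.8566 m/s.

V ≈ 0.857 m/s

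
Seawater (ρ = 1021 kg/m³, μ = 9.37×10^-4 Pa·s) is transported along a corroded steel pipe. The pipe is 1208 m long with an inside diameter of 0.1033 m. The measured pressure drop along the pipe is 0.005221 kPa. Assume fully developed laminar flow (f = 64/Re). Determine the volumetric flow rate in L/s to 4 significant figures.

Q ≈ 0.01289 L/s

For laminar flow, f = 64/Re with Re = ρVD/μ, so Darcy-Weisbach reduces to ΔP = 32μLV/D². Solving for V: V = ΔP·D²/(32μL) = 5.221·(0.1033)²/(32·0.000937·1208) = 0.001538 m/s.
Check: Re = ρVD/μ = 1021·0.001538·0.1033/0.000937 = 173.1 < 2300, so the laminar assumption holds.
Q = V·A = 0.001538·(π/4·0.1033²) = 1.289e-05 m³/s = 0.01289 L/s.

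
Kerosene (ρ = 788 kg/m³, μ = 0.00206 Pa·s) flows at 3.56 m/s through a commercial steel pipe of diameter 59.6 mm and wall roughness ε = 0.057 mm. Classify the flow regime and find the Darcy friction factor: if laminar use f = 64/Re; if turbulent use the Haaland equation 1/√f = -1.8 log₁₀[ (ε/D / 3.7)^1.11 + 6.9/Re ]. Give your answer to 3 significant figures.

Re = ρVD/μ = 788·3.56·0.0596/0.00206 = 8.116e+04.
Re > 4000 → turbulent. ε/D = 5.7e-05/0.0596 = 0.000956; Haaland: 1/√f = -1.8 log₁₀[0.000104 + 8.5e-05] = 6.702, so f = 0.02227.

f ≈ 0.0223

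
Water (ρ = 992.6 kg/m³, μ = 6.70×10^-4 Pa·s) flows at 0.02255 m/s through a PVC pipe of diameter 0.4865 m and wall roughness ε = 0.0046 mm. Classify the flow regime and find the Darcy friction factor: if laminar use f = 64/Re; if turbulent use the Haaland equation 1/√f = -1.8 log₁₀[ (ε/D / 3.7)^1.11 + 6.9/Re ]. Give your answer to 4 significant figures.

f ≈ 0.02715

Re = ρVD/μ = 992.6·0.02255·0.4865/0.00067 = 1.625e+04.
Re > 4000 → turbulent. ε/D = 4.6e-06/0.4865 = 9.46e-06; Haaland: 1/√f = -1.8 log₁₀[6.2e-07 + 0.000425] = 6.069, so f = 0.02715.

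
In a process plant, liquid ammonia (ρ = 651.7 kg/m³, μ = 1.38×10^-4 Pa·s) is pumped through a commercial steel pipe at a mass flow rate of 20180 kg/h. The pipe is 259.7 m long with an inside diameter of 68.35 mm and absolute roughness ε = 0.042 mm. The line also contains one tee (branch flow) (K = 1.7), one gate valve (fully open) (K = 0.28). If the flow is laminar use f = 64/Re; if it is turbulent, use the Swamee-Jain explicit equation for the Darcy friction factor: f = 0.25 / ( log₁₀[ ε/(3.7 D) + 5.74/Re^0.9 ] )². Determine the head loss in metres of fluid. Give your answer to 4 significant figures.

ṁ = 20180 kg/h = 20180/3600 = 5.606 kg/s.
A = πD²/4 = π(0.06835)²/4 = 0.003669 m²; mean velocity V = ṁ/(ρA) = 5.606/(651.7 · 0.003669) = 2.344 m/s.
Reynolds number Re = ρVD/μ = 651.7 · 2.344 · 0.06835 / 0.000138 = 7.567e+05.
Re > 4000 → turbulent. Relative roughness ε/D = 4.2e-05/0.06835 = 0.000614. Swamee-Jain: f = 0.25/(log₁₀[0.000614/3.7 + 5.74/7.567e+05^0.9])² = 0.25/(log₁₀[0.000166 + 2.94e-05])² = 0.25/(-3.709)² = 0.01817.
Total minor-loss coefficient ΣK = 1·1.7 + 1·0.28 = 1.98.
ΔP = [f·L/D + ΣK]·(ρV²/2) = [0.01817·259.7/0.06835 + 1.98]·(651.7·2.344²/2) = [69.05 + 1.98]·1791 = 1.272e+05 Pa.
Head loss h_f = ΔP/(ρg) = 1.272e+05/(651.7·9.81) = 19.90 m.

h_f ≈ 19.90 m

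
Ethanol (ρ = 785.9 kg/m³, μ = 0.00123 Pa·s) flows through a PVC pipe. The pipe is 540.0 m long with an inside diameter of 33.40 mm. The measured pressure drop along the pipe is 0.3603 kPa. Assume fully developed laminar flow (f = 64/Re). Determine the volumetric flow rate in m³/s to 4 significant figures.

For laminar flow, f = 64/Re with Re = ρVD/μ, so Darcy-Weisbach reduces to ΔP = 32μLV/D². Solving for V: V = ΔP·D²/(32μL) = 360.3·(0.0334)²/(32·0.00123·540) = 0.01891 m/s.
Check: Re = ρVD/μ = 785.9·0.01891·0.0334/0.00123 = 403.6 < 2300, so the laminar assumption holds.
Q = V·A = 0.01891·(π/4·0.0334²) = 1.657e-05 m³/s = 1.657×10^-5 m³/s.

Q ≈ 1.657×10^-5 m³/s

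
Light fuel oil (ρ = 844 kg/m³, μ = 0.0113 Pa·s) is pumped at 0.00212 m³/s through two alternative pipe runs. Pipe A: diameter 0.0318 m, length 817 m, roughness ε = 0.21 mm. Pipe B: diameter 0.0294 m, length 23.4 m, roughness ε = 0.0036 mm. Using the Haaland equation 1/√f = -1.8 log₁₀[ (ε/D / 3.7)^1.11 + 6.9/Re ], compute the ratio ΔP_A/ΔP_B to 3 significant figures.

Pipe A: V = Q/A = 0.00212/0.0007942 = 2.669 m/s; Re = 6340; ε/D = 0.0066; Haaland → f = 0.04222; ΔP_A = f(L/D)(ρV²/2) = 3.261e+06 Pa.
Pipe B: V = Q/A = 0.00212/0.0006789 = 3.123 m/s; Re = 6857; ε/D = 0.000122; Haaland → f = 0.03446; ΔP_B = f(L/D)(ρV²/2) = 1.129e+05 Pa.
ΔP_A/ΔP_B = 3.261e+06/1.129e+05 = 28.9.

ΔP_A/ΔP_B ≈ 28.9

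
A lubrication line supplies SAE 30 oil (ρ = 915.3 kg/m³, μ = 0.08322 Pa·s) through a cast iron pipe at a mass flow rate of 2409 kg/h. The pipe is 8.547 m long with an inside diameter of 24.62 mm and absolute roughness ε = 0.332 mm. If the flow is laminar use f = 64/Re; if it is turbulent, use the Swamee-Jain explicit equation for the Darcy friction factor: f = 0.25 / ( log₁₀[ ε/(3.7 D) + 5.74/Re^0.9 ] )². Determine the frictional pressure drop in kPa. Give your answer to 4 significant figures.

ṁ = 2409 kg/h = 2409/3600 = 0.6692 kg/s.
A = πD²/4 = π(0.02462)²/4 = 0.0004761 m²; mean velocity V = ṁ/(ρA) = 0.6692/(915.3 · 0.0004761) = 1.536 m/s.
Reynolds number Re = ρVD/μ = 915.3 · 1.536 · 0.02462 / 0.0832 = 415.8.
Re < 2300 → laminar flow, so f = 64/Re = 64/415.8 = 0.1539 (the turbulent correlation is not needed).
Darcy-Weisbach: ΔP = f(L/D)(ρV²/2) = 0.1539·(8.547/0.02462)·(915.3·1.536²/2) = 0.1539·347.2·1079 = 5.767e+04 Pa.
ΔP = 5.767e+04 Pa = 57.67 kPa.

ΔP ≈ 57.67 kPa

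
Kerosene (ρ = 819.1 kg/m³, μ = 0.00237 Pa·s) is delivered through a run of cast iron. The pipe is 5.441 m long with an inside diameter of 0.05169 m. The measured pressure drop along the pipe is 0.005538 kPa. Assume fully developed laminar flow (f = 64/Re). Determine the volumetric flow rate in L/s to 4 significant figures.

For laminar flow, f = 64/Re with Re = ρVD/μ, so Darcy-Weisbach reduces to ΔP = 32μLV/D². Solving for V: V = ΔP·D²/(32μL) = 5.538·(0.05169)²/(32·0.00237·5.441) = 0.03586 m/s.
Check: Re = ρVD/μ = 819.1·0.03586·0.05169/0.00237 = 640.6 < 2300, so the laminar assumption holds.
Q = V·A = 0.03586·(π/4·0.05169²) = 7.525e-05 m³/s = 0.07525 L/s.

Q ≈ 0.07525 L/s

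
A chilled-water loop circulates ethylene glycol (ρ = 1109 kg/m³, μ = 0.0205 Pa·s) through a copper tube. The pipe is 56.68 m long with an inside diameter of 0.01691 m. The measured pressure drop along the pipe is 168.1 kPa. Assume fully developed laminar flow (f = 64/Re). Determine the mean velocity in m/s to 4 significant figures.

For laminar flow, f = 64/Re with Re = ρVD/μ, so Darcy-Weisbach reduces to ΔP = 32μLV/D². Solving for V: V = ΔP·D²/(32μL) = 1.681e+05·(0.01691)²/(32·0.0205·56.68) = 1.293 m/s.
Check: Re = ρVD/μ = 1109·1.293·0.01691/0.0205 = 1183 < 2300, so the laminar assumption holds.

V ≈ 1.293 m/s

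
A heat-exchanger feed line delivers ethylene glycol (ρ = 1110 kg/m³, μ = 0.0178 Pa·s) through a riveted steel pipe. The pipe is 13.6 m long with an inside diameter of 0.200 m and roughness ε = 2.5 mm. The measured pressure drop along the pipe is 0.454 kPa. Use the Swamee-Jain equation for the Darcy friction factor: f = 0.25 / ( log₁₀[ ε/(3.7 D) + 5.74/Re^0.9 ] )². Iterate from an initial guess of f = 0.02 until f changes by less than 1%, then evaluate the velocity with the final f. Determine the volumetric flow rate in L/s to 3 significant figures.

Q ≈ 15.5 L/s

Rearranging Darcy-Weisbach: V = √(2·ΔP·D/(f·L·ρ)). With ε/D = 0.0025/0.2 = 0.0125, iterate starting from f = 0.02:
  f = 0.02 → V = √(2·454·0.2/(0.02·13.6·1110)) = 0.7756 m/s; Re = ρVD/μ = 9673; f → 0.04673
  f = 0.04673 → V = 0.5074 m/s; Re = 6328; f → 0.04915
  f = 0.04915 → V = 0.4947 m/s; Re = 6170; f → 0.04932
Converged (Δf/f < 1%). With the final f = 0.04932: V = √(2·454·0.2/(0.04932·13.6·1110)) = 0.4939 m/s.
Q = V·A = 0.4939·(π/4·0.2²) = 0.01552 m³/s = 15.5 L/s.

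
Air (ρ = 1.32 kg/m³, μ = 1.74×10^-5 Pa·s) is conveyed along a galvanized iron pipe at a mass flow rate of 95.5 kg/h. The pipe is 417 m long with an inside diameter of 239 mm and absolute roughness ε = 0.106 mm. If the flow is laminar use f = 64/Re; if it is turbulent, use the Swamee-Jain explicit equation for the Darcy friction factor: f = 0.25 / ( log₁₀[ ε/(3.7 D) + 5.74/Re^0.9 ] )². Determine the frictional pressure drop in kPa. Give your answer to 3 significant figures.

ΔP ≈ 0.00775 kPa

ṁ = 95.5 kg/h = 95.5/3600 = 0.02653 kg/s.
A = πD²/4 = π(0.239)²/4 = 0.04486 m²; mean velocity V = ṁ/(ρA) = 0.02653/(1.32 · 0.04486) = 0.448 m/s.
Reynolds number Re = ρVD/μ = 1.32 · 0.448 · 0.239 / 1.74e-05 = 8122.
Re > 4000 → turbulent. Relative roughness ε/D = 0.000106/0.239 = 0.000444. Swamee-Jain: f = 0.25/(log₁₀[0.000444/3.7 + 5.74/8122^0.9])² = 0.25/(log₁₀[0.00012 + 0.00174])² = 0.25/(-2.731)² = 0.03352.
Darcy-Weisbach: ΔP = f(L/D)(ρV²/2) = 0.03352·(417/0.239)·(1.32·0.448²/2) = 0.03352·1745·0.1324 = 7.747 Pa.
ΔP = 7.747 Pa = 0.00775 kPa.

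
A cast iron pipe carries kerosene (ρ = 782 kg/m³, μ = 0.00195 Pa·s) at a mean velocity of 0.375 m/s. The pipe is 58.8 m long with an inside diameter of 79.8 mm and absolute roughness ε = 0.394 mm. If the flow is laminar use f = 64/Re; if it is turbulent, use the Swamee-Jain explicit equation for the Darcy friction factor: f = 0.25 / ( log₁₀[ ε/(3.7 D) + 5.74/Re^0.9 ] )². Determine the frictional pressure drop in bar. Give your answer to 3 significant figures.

ΔP ≈ 0.0151 bar

Reynolds number Re = ρVD/μ = 782 · 0.375 · 0.0798 / 0.00195 = 1.2e+04.
Re > 4000 → turbulent. Relative roughness ε/D = 0.000394/0.0798 = 0.00494. Swamee-Jain: f = 0.25/(log₁₀[0.00494/3.7 + 5.74/1.2e+04^0.9])² = 0.25/(log₁₀[0.00133 + 0.00122])² = 0.25/(-2.592)² = 0.03721.
Darcy-Weisbach: ΔP = f(L/D)(ρV²/2) = 0.03721·(58.8/0.0798)·(782·0.375²/2) = 0.03721·736.8·54.98 = 1507 Pa.
ΔP = 1507 Pa = 0.0151 bar.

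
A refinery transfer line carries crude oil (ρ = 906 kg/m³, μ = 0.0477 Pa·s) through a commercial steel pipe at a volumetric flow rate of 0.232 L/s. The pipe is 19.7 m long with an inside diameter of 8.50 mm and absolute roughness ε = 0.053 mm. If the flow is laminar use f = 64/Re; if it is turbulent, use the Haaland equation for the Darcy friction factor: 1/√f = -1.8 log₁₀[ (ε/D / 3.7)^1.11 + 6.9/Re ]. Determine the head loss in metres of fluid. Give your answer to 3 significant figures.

h_f ≈ 191 m

Q = 0.232 L/s = 0.232/1000 = 0.000232 m³/s.
Cross-sectional area A = πD²/4 = π(0.0085)²/4 = 5.675e-05 m²; mean velocity V = Q/A = 0.000232/5.675e-05 = 4.088 m/s.
Reynolds number Re = ρVD/μ = 906 · 4.088 · 0.0085 / 0.0477 = 660.1.
Re < 2300 → laminar flow, so f = 64/Re = 64/660.1 = 0.09696 (the turbulent correlation is not needed).
Darcy-Weisbach: ΔP = f(L/D)(ρV²/2) = 0.09696·(19.7/0.0085)·(906·4.088²/2) = 0.09696·2318·7572 = 1.702e+06 Pa.
Head loss h_f = ΔP/(ρg) = 1.702e+06/(906·9.81) = 191 m.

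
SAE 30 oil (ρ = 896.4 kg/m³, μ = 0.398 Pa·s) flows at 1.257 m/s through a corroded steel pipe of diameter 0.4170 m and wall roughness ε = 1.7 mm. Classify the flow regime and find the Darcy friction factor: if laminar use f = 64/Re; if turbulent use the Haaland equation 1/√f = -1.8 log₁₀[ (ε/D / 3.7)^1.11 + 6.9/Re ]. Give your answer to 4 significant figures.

f ≈ 0.05421

Re = ρVD/μ = 896.4·1.257·0.417/0.398 = 1181.
Re < 2300 → laminar, so f = 64/Re = 0.05421 (roughness is irrelevant in laminar flow).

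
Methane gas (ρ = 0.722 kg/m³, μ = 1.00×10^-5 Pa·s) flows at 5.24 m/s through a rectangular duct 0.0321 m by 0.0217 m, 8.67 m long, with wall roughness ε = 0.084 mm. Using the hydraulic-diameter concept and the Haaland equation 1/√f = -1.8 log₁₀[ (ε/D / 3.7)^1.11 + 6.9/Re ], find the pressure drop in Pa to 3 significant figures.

Hydraulic diameter D_h = 4A/P = 4·(0.0321·0.0217)/(2·(0.0321+0.0217)) = 0.002786/0.1076 = 0.02589 m.
Re = ρVD_h/μ = 0.722·5.24·0.02589/1e-05 = 9797.
ε/D_h = 8.4e-05/0.02589 = 0.00324; Haaland gives 1/√f = -1.8 log₁₀[0.000404+0.000704] = 5.319, so f = 0.03534.
ΔP = f(L/D_h)(ρV²/2) = 0.03534·8.67/0.02589·9.912 = 117.3 Pa.

ΔP ≈ 117 Pa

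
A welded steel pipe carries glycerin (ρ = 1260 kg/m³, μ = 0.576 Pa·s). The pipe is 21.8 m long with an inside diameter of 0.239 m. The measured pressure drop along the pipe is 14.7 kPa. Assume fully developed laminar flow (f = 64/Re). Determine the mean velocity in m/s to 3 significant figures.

V ≈ 2.09 m/s

For laminar flow, f = 64/Re with Re = ρVD/μ, so Darcy-Weisbach reduces to ΔP = 32μLV/D². Solving for V: V = ΔP·D²/(32μL) = 1.47e+04·(0.239)²/(32·0.576·21.8) = 2.09 m/s.
Check: Re = ρVD/μ = 1260·2.09·0.239/0.576 = 1093 < 2300, so the laminar assumption holds.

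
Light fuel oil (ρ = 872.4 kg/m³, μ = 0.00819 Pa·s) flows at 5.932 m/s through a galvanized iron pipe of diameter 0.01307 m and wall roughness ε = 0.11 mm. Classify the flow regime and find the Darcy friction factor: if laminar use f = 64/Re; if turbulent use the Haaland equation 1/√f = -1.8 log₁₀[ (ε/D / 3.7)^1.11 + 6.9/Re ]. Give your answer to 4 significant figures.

Re = ρVD/μ = 872.4·5.932·0.01307/0.00819 = 8259.
Re > 4000 → turbulent. ε/D = 0.00011/0.01307 = 0.00842; Haaland: 1/√f = -1.8 log₁₀[0.00116 + 0.000835] = 4.858, so f = 0.04237.

f ≈ 0.04237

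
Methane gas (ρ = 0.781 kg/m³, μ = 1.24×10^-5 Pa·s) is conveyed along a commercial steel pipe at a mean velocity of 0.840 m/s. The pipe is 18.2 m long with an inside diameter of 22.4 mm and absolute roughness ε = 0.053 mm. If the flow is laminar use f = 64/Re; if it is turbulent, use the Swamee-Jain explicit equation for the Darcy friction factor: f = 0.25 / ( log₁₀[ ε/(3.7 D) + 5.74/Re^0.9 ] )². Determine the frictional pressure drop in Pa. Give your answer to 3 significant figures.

ΔP ≈ 12.1 Pa

Reynolds number Re = ρVD/μ = 0.781 · 0.84 · 0.0224 / 1.24e-05 = 1185.
Re < 2300 → laminar flow, so f = 64/Re = 64/1185 = 0.054 (the turbulent correlation is not needed).
Darcy-Weisbach: ΔP = f(L/D)(ρV²/2) = 0.054·(18.2/0.0224)·(0.781·0.84²/2) = 0.054·812.5·0.2755 = 12.09 Pa.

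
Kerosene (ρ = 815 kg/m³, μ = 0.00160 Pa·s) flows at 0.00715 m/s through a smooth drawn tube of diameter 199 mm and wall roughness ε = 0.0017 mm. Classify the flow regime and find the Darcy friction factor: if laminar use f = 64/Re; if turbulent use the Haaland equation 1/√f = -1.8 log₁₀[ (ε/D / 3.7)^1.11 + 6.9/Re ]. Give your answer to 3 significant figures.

f ≈ 0.0883

Re = ρVD/μ = 815·0.00715·0.199/0.0016 = 724.8.
Re < 2300 → laminar, so f = 64/Re = 0.0883 (roughness is irrelevant in laminar flow).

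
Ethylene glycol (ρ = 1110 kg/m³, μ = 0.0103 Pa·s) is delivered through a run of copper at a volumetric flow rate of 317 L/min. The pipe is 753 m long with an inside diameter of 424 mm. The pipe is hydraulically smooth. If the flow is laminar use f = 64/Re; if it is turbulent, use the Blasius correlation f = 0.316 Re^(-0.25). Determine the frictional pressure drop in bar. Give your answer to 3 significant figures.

Q = 317 L/min = 317/60000 = 0.005283 m³/s.
Cross-sectional area A = πD²/4 = π(0.424)²/4 = 0.1412 m²; mean velocity V = Q/A = 0.005283/0.1412 = 0.03742 m/s.
Reynolds number Re = ρVD/μ = 1110 · 0.03742 · 0.424 / 0.0103 = 1710.
Re < 2300 → laminar flow, so f = 64/Re = 64/1710 = 0.03743 (the turbulent correlation is not needed).
Darcy-Weisbach: ΔP = f(L/D)(ρV²/2) = 0.03743·(753/0.424)·(1110·0.03742²/2) = 0.03743·1776·0.7771 = 51.66 Pa.
ΔP = 51.66 Pa = 5.17×10^-4 bar.

ΔP ≈ 5.17×10^-4 bar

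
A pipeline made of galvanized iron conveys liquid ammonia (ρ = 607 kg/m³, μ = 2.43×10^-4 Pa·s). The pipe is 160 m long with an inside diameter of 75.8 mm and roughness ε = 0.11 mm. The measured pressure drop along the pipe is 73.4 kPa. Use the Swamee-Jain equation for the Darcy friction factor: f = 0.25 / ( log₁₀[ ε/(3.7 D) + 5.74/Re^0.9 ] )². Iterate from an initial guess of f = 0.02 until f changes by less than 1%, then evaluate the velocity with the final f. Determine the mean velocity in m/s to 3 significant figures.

Rearranging Darcy-Weisbach: V = √(2·ΔP·D/(f·L·ρ)). With ε/D = 0.00011/0.0758 = 0.00145, iterate starting from f = 0.02:
  f = 0.02 → V = √(2·7.34e+04·0.0758/(0.02·160·607)) = 2.393 m/s; Re = ρVD/μ = 4.532e+05; f → 0.02217
  f = 0.02217 → V = 2.273 m/s; Re = 4.304e+05; f → 0.0222
Converged (Δf/f < 1%). With the final f = 0.0222: V = √(2·7.34e+04·0.0758/(0.0222·160·607)) = 2.272 m/s.

V ≈ 2.27 m/s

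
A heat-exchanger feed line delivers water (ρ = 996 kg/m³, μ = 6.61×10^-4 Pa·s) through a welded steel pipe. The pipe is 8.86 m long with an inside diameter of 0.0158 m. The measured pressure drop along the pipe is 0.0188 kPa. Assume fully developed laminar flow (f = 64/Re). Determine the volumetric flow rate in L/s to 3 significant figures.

For laminar flow, f = 64/Re with Re = ρVD/μ, so Darcy-Weisbach reduces to ΔP = 32μLV/D². Solving for V: V = ΔP·D²/(32μL) = 18.8·(0.0158)²/(32·0.000661·8.86) = 0.02504 m/s.
Check: Re = ρVD/μ = 996·0.02504·0.0158/0.000661 = 596.2 < 2300, so the laminar assumption holds.
Q = V·A = 0.02504·(π/4·0.0158²) = 4.91e-06 m³/s = 0.00491 L/s.

Q ≈ 0.00491 L/s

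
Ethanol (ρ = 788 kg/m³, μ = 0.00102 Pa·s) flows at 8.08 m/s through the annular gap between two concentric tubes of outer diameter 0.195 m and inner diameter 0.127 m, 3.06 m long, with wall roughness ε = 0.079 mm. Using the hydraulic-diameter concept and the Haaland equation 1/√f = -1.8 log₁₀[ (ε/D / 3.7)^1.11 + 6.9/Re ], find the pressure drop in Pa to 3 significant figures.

Hydraulic diameter D_h = 4A/P = D_o - D_i = 0.195 - 0.127 = 0.068 m.
Re = ρVD_h/μ = 788·8.08·0.068/0.00102 = 4.245e+05.
ε/D_h = 7.9e-05/0.068 = 0.00116; Haaland gives 1/√f = -1.8 log₁₀[0.000129+1.63e-05] = 6.907, so f = 0.02096.
ΔP = f(L/D_h)(ρV²/2) = 0.02096·3.06/0.068·2.572e+04 = 2.427e+04 Pa.

ΔP ≈ 24300 Pa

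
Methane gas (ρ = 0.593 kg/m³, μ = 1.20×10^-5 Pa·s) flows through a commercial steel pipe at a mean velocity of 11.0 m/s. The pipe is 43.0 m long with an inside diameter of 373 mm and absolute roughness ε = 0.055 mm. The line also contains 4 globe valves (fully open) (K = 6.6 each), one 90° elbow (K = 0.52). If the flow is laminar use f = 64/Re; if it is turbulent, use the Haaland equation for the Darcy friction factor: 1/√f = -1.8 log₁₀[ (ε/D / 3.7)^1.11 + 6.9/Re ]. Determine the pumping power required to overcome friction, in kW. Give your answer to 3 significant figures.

P ≈ 1.24 kW

Reynolds number Re = ρVD/μ = 0.593 · 11 · 0.373 / 1.2e-05 = 2.028e+05.
Re > 4000 → turbulent. Relative roughness ε/D = 5.5e-05/0.373 = 0.000147. Haaland: 1/√f = -1.8 log₁₀[(0.000147/3.7)^1.11 + 6.9/2.028e+05] = -1.8 log₁₀[1.31e-05 + 3.4e-05] = 7.788, so f = 0.01649.
Total minor-loss coefficient ΣK = 4·6.6 + 1·0.52 = 26.9.
ΔP = [f·L/D + ΣK]·(ρV²/2) = [0.01649·43/0.373 + 26.9]·(0.593·11²/2) = [1.9 + 26.9]·35.88 = 1034 Pa.
Q = V·A = 11·0.1093 = 1.202 m³/s.
Pumping power P = QΔP = 1.202·1034 = 1243 W = 1.24 kW.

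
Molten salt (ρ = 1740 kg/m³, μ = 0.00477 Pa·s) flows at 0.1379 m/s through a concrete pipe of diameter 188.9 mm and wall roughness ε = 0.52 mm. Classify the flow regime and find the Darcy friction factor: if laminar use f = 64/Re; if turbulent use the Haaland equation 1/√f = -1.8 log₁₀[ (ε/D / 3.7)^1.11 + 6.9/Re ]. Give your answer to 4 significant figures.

f ≈ 0.03491

Re = ρVD/μ = 1740·0.1379·0.1889/0.00477 = 9502.
Re > 4000 → turbulent. ε/D = 0.00052/0.1889 = 0.00275; Haaland: 1/√f = -1.8 log₁₀[0.000337 + 0.000726] = 5.352, so f = 0.03491.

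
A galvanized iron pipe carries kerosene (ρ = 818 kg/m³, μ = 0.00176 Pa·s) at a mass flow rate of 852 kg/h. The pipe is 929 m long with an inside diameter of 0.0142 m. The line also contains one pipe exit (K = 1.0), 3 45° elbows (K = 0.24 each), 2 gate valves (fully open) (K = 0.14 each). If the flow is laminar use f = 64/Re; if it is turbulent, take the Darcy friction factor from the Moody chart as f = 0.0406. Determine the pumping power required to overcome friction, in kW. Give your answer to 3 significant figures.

P ≈ 1.05 kW

ṁ = 852 kg/h = 852/3600 = 0.2367 kg/s.
A = πD²/4 = π(0.0142)²/4 = 0.0001584 m²; mean velocity V = ṁ/(ρA) = 0.2367/(818 · 0.0001584) = 1.827 m/s.
Reynolds number Re = ρVD/μ = 818 · 1.827 · 0.0142 / 0.00176 = 1.206e+04.
Re > 4000 → turbulent; use the Moody-chart value f = 0.0406.
Total minor-loss coefficient ΣK = 1·1 + 3·0.24 + 2·0.14 = 2.
ΔP = [f·L/D + ΣK]·(ρV²/2) = [0.0406·929/0.0142 + 2]·(818·1.827²/2) = [2656 + 2]·1365 = 3.629e+06 Pa.
Q = ṁ/ρ = 0.2367/818 = 0.0002893 m³/s.
Pumping power P = QΔP = 0.0002893·3.629e+06 = 1050 W = 1.05 kW.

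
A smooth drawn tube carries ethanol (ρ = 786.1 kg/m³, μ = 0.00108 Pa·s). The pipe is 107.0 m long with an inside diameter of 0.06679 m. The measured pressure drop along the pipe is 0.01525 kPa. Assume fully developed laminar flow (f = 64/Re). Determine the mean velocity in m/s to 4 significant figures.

For laminar flow, f = 64/Re with Re = ρVD/μ, so Darcy-Weisbach reduces to ΔP = 32μLV/D². Solving for V: V = ΔP·D²/(32μL) = 15.25·(0.06679)²/(32·0.00108·107) = 0.0184 m/s.
Check: Re = ρVD/μ = 786.1·0.0184·0.06679/0.00108 = 894.3 < 2300, so the laminar assumption holds.

V ≈ 0.01840 m/s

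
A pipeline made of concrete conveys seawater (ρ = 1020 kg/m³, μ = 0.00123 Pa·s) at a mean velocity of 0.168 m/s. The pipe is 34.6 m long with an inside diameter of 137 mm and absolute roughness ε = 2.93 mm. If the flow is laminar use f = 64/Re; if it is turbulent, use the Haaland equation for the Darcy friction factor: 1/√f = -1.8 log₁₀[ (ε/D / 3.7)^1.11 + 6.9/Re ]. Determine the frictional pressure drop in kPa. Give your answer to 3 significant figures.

Reynolds number Re = ρVD/μ = 1020 · 0.168 · 0.137 / 0.00123 = 1.909e+04.
Re > 4000 → turbulent. Relative roughness ε/D = 0.00293/0.137 = 0.0214. Haaland: 1/√f = -1.8 log₁₀[(0.0214/3.7)^1.11 + 6.9/1.909e+04] = -1.8 log₁₀[0.00328 + 0.000362] = 4.39, so f = 0.05189.
Darcy-Weisbach: ΔP = f(L/D)(ρV²/2) = 0.05189·(34.6/0.137)·(1020·0.168²/2) = 0.05189·252.6·14.39 = 188.6 Pa.
ΔP = 188.6 Pa = 0.189 kPa.

ΔP ≈ 0.189 kPa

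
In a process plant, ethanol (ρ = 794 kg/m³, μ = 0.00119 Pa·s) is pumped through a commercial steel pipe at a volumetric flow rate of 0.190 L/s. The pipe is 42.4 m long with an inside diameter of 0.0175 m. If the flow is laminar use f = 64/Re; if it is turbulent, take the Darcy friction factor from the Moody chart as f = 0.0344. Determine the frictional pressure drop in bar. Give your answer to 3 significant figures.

Q = 0.190 L/s = 0.190/1000 = 0.00019 m³/s.
Cross-sectional area A = πD²/4 = π(0.0175)²/4 = 0.0002405 m²; mean velocity V = Q/A = 0.00019/0.0002405 = 0.7899 m/s.
Reynolds number Re = ρVD/μ = 794 · 0.7899 · 0.0175 / 0.00119 = 9224.
Re > 4000 → turbulent; use the Moody-chart value f = 0.0344.
Darcy-Weisbach: ΔP = f(L/D)(ρV²/2) = 0.0344·(42.4/0.0175)·(794·0.7899²/2) = 0.0344·2423·247.7 = 2.065e+04 Pa.
ΔP = 2.065e+04 Pa = 0.206 bar.

ΔP ≈ 0.206 bar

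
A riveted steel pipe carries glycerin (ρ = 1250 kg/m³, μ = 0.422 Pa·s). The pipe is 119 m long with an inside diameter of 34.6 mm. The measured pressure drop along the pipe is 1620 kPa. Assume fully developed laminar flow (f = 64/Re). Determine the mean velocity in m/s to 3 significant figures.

V ≈ 1.21 m/s

For laminar flow, f = 64/Re with Re = ρVD/μ, so Darcy-Weisbach reduces to ΔP = 32μLV/D². Solving for V: V = ΔP·D²/(32μL) = 1.62e+06·(0.0346)²/(32·0.422·119) = 1.207 m/s.
Check: Re = ρVD/μ = 1250·1.207·0.0346/0.422 = 123.7 < 2300, so the laminar assumption holds.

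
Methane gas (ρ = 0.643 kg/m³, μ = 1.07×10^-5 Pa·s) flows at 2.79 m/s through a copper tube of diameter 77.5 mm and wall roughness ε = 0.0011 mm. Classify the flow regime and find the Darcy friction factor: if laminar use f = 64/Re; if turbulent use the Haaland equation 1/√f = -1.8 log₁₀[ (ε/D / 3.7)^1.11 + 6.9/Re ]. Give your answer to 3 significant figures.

f ≈ 0.0288

Re = ρVD/μ = 0.643·2.79·0.0775/1.07e-05 = 1.299e+04.
Re > 4000 → turbulent. ε/D = 1.1e-06/0.0775 = 1.42e-05; Haaland: 1/√f = -1.8 log₁₀[9.73e-07 + 0.000531] = 5.893, so f = 0.02879.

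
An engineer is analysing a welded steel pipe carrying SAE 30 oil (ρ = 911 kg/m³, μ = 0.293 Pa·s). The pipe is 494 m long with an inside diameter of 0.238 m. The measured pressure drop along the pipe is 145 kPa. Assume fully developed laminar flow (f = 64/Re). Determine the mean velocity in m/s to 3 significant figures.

For laminar flow, f = 64/Re with Re = ρVD/μ, so Darcy-Weisbach reduces to ΔP = 32μLV/D². Solving for V: V = ΔP·D²/(32μL) = 1.45e+05·(0.238)²/(32·0.293·494) = 1.773 m/s.
Check: Re = ρVD/μ = 911·1.773·0.238/0.293 = 1312 < 2300, so the laminar assumption holds.

V ≈ 1.77 m/s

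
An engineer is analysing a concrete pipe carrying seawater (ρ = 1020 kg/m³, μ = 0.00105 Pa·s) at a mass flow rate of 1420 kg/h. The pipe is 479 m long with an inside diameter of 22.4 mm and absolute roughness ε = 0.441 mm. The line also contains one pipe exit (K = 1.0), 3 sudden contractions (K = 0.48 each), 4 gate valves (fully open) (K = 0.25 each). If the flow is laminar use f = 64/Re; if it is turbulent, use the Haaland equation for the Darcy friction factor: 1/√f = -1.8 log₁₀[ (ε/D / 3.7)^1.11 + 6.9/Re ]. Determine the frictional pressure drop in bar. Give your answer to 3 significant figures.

ΔP ≈ 5.29 bar

ṁ = 1420 kg/h = 1420/3600 = 0.3944 kg/s.
A = πD²/4 = π(0.0224)²/4 = 0.0003941 m²; mean velocity V = ṁ/(ρA) = 0.3944/(1020 · 0.0003941) = 0.9813 m/s.
Reynolds number Re = ρVD/μ = 1020 · 0.9813 · 0.0224 / 0.00105 = 2.135e+04.
Re > 4000 → turbulent. Relative roughness ε/D = 0.000441/0.0224 = 0.0197. Haaland: 1/√f = -1.8 log₁₀[(0.0197/3.7)^1.11 + 6.9/2.135e+04] = -1.8 log₁₀[0.00299 + 0.000323] = 4.463, so f = 0.0502.
Total minor-loss coefficient ΣK = 1·1 + 3·0.48 + 4·0.25 = 3.44.
ΔP = [f·L/D + ΣK]·(ρV²/2) = [0.0502·479/0.0224 + 3.44]·(1020·0.9813²/2) = [1073 + 3.44]·491.1 = 5.289e+05 Pa.
ΔP = 5.289e+05 Pa = 5.29 bar.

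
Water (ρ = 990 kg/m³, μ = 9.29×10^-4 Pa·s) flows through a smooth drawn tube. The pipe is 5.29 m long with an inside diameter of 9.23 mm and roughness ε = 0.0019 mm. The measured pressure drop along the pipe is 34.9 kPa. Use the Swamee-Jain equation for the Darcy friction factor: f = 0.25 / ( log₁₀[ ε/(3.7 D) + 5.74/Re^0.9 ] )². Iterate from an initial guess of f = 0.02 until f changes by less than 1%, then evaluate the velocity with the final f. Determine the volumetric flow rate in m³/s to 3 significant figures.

Rearranging Darcy-Weisbach: V = √(2·ΔP·D/(f·L·ρ)). With ε/D = 1.9e-06/0.00923 = 0.000206, iterate starting from f = 0.02:
  f = 0.02 → V = √(2·3.49e+04·0.00923/(0.02·5.29·990)) = 2.48 m/s; Re = ρVD/μ = 2.439e+04; f → 0.02513
  f = 0.02513 → V = 2.212 m/s; Re = 2.176e+04; f → 0.02581
  f = 0.02581 → V = 2.183 m/s; Re = 2.148e+04; f → 0.02589
Converged (Δf/f < 1%). With the final f = 0.02589: V = √(2·3.49e+04·0.00923/(0.02589·5.29·990)) = 2.18 m/s.
Q = V·A = 2.18·(π/4·0.00923²) = 0.0001459 m³/s = 1.46×10^-4 m³/s.

Q ≈ 1.46×10^-4 m³/s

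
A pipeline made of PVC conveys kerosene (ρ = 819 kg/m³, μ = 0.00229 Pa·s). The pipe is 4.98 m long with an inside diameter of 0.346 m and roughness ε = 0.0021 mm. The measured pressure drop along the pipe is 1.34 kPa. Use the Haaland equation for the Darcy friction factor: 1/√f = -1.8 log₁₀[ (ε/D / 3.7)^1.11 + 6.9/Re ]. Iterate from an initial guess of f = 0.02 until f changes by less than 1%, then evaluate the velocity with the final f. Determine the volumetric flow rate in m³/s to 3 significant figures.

Rearranging Darcy-Weisbach: V = √(2·ΔP·D/(f·L·ρ)). With ε/D = 2.1e-06/0.346 = 6.07e-06, iterate starting from f = 0.02:
  f = 0.02 → V = √(2·1340·0.346/(0.02·4.98·819)) = 3.372 m/s; Re = ρVD/μ = 4.172e+05; f → 0.01356
  f = 0.01356 → V = 4.095 m/s; Re = 5.068e+05; f → 0.0131
  f = 0.0131 → V = 4.166 m/s; Re = 5.155e+05; f → 0.01306
Converged (Δf/f < 1%). With the final f = 0.01306: V = √(2·1340·0.346/(0.01306·4.98·819)) = 4.172 m/s.
Q = V·A = 4.172·(π/4·0.346²) = 0.3923 m³/s = 0.392 m³/s.

Q ≈ 0.392 m³/s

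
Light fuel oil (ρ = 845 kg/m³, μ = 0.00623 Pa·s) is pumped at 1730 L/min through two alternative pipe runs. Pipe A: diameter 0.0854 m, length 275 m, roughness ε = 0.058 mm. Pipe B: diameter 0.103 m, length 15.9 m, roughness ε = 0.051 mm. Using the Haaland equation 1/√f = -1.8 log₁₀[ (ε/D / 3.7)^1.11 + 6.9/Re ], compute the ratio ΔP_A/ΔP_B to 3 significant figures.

ΔP_A/ΔP_B ≈ 44.0

Pipe A: V = Q/A = 0.02883/0.005728 = 5.034 m/s; Re = 5.831e+04; ε/D = 0.000679; Haaland → f = 0.02228; ΔP_A = f(L/D)(ρV²/2) = 7.68e+05 Pa.
Pipe B: V = Q/A = 0.02883/0.008332 = 3.46 m/s; Re = 4.834e+04; ε/D = 0.000495; Haaland → f = 0.02237; ΔP_B = f(L/D)(ρV²/2) = 1.747e+04 Pa.
ΔP_A/ΔP_B = 7.68e+05/1.747e+04 = 44.0.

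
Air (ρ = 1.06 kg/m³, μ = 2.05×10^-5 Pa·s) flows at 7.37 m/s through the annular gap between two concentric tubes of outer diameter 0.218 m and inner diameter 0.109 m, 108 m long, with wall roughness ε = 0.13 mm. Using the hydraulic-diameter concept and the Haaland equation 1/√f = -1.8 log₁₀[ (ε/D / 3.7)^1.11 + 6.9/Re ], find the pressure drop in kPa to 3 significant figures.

Hydraulic diameter D_h = 4A/P = D_o - D_i = 0.218 - 0.109 = 0.109 m.
Re = ρVD_h/μ = 1.06·7.37·0.109/2.05e-05 = 4.154e+04.
ε/D_h = 0.00013/0.109 = 0.00119; Haaland gives 1/√f = -1.8 log₁₀[0.000133+0.000166] = 6.343, so f = 0.02485.
ΔP = f(L/D_h)(ρV²/2) = 0.02485·108/0.109·28.79 = 708.9 Pa.
ΔP = 0.709 kPa.

ΔP ≈ 0.709 kPa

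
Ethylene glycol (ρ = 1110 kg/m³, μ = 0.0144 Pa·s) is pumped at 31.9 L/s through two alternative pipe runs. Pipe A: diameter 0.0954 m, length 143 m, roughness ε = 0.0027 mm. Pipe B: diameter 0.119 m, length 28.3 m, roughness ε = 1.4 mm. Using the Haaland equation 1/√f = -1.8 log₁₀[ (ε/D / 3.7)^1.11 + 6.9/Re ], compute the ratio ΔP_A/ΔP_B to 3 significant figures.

ΔP_A/ΔP_B ≈ 8.31

Pipe A: V = Q/A = 0.0319/0.007148 = 4.463 m/s; Re = 3.282e+04; ε/D = 2.83e-05; Haaland → f = 0.02288; ΔP_A = f(L/D)(ρV²/2) = 3.791e+05 Pa.
Pipe B: V = Q/A = 0.0319/0.01112 = 2.868 m/s; Re = 2.631e+04; ε/D = 0.0118; Haaland → f = 0.04204; ΔP_B = f(L/D)(ρV²/2) = 4.564e+04 Pa.
ΔP_A/ΔP_B = 3.791e+05/4.564e+04 = 8.31.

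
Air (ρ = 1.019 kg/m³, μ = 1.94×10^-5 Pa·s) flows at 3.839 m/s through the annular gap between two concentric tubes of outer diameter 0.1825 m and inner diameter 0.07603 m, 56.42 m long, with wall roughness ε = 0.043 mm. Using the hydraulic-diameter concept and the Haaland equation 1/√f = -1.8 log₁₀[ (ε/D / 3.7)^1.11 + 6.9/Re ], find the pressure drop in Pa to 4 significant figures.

ΔP ≈ 103.7 Pa

Hydraulic diameter D_h = 4A/P = D_o - D_i = 0.1825 - 0.07603 = 0.1065 m.
Re = ρVD_h/μ = 1.019·3.839·0.1065/1.94e-05 = 2.147e+04.
ε/D_h = 4.3e-05/0.1065 = 0.000404; Haaland gives 1/√f = -1.8 log₁₀[4e-05+0.000321] = 6.196, so f = 0.02605.
ΔP = f(L/D_h)(ρV²/2) = 0.02605·56.42/0.1065·7.509 = 103.7 Pa.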